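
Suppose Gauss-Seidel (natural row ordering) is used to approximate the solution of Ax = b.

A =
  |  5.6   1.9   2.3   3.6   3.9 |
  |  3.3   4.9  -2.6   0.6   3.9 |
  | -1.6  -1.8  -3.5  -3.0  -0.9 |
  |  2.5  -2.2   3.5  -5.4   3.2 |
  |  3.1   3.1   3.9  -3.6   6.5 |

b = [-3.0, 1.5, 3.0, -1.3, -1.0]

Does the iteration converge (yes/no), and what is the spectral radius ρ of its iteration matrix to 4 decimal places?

A = D + L + U where D = diag(5.6, 4.9, -3.5, -5.4, 6.5).
T_GS = -(D+L)⁻¹U: row 0 first, T[0,1] = -(1.9)/(5.6) = -0.3393; later rows by forward substitution.
  T[0,:] = [+0.0000, -0.3393, -0.4107, -0.6429, -0.6964]
  T[1,:] = [+0.0000, +0.2285, +0.8072, +0.3105, -0.3269]
  T[2,:] = [+0.0000, +0.0376, -0.2274, -0.7229, +0.2293]
  T[3,:] = [+0.0000, -0.2258, -0.6664, -0.8927, +0.5520]
  T[4,:] = [+0.0000, -0.0948, -0.4217, +0.0979, +0.6562]
eigenvalue magnitudes: 1.2028, 0.7880, 0.3222, 0.1428, 0.0000.
spectral radius ρ = 1.2028; 1.2028 > 1: divergent.

no, ρ = 1.2028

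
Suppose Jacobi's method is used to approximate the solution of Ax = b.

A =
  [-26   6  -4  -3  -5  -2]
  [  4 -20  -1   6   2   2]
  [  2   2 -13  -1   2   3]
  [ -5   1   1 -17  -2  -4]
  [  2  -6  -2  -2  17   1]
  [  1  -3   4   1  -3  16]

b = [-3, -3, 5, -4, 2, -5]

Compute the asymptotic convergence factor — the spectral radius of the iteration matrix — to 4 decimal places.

Let D = diag(-26, -20, -13, -17, 17, 16); L, U the strict triangles.
Jacobi: T = -D⁻¹(L+U), T[5,4] = -(-3)/(16) = +0.1875; T[5,5] = 0.
  T[0,:] = [+0.0000 +0.2308 -0.1538 -0.1154 -0.1923 -0.0769]
  T[1,:] = [+0.2000 +0.0000 -0.0500 +0.3000 +0.1000 +0.1000]
  T[2,:] = [+0.1538 +0.1538 +0.0000 -0.0769 +0.1538 +0.2308]
  T[3,:] = [-0.2941 +0.0588 +0.0588 +0.0000 -0.1176 -0.2353]
  T[4,:] = [-0.1176 +0.3529 +0.1176 +0.1176 +0.0000 -0.0588]
  T[5,:] = [-0.0625 +0.1875 -0.2500 -0.0625 +0.1875 +0.0000]
|roots of det(T-λI)|: 0.5350, 0.3451, 0.3451, 0.2620, 0.0795, 0.0795.
ρ(T) = max|λ| = 0.5350; 0.5350 < 1: convergent.

0.5350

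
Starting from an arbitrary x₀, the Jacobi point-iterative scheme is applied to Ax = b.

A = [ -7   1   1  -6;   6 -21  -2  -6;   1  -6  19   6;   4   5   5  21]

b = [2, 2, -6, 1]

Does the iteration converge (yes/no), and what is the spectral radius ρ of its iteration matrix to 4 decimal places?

yes, ρ = 0.7023

A = D + L + U where D = diag(-7, -21, 19, 21).
Jacobi: T = -D⁻¹(L+U), T[2,1] = -(-6)/(19) = +0.3158; T[2,2] = 0.
  T[0,:] = [+0.0000 +0.1429 +0.1429 -0.8571]
  T[1,:] = [+0.2857 +0.0000 -0.0952 -0.2857]
  T[2,:] = [-0.0526 +0.3158 +0.0000 -0.3158]
  T[3,:] = [-0.1905 -0.2381 -0.2381 +0.0000]
|eigenvalues of T|: 0.7023, 0.4807, 0.2774, 0.2774.
ρ = 0.7023; 0.7023 < 1 ⇒ converges.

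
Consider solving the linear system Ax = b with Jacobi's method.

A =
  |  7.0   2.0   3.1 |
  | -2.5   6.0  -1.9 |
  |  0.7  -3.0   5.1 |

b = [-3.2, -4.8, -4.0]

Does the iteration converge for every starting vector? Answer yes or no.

Write A = D+L+U with D = diag(7, 6, 5.1).
Jacobi: T = -D⁻¹(L+U), T[0,1] = -(2)/(7) = -0.2857; T[0,0] = 0.
  T[0,:] = [+0.0000, -0.2857, -0.4429]
  T[1,:] = [+0.4167, +0.0000, +0.3167]
  T[2,:] = [-0.1373, +0.5882, +0.0000]
eigenvalue magnitudes: 0.5502, 0.4180, 0.4180.
spectral radius ρ = 0.5502; 0.5502 < 1: convergent.

yes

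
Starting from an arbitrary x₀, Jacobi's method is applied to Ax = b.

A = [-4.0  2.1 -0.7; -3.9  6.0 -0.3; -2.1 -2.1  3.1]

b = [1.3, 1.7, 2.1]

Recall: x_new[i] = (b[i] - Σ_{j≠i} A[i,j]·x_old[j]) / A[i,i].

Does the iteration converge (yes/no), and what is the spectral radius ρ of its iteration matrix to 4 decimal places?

Diagonal D = diag(-4, 6, 3.1); L, U strict lower/upper.
Jacobi T = -D⁻¹(L+U): T[0,1] = -(2.1)/(-4) = +0.5250; T[0,0] = 0.
  T[0,:] = [+0.0000  +0.5250  -0.1750]
  T[1,:] = [+0.6500  +0.0000  +0.0500]
  T[2,:] = [+0.6774  +0.6774  +0.0000]
|roots of det(T-λI)|: 0.5966, 0.3152, 0.3152.
ρ(T) = max|λ| = 0.5966; 0.5966 < 1 ⇒ converges.

yes, ρ = 0.5966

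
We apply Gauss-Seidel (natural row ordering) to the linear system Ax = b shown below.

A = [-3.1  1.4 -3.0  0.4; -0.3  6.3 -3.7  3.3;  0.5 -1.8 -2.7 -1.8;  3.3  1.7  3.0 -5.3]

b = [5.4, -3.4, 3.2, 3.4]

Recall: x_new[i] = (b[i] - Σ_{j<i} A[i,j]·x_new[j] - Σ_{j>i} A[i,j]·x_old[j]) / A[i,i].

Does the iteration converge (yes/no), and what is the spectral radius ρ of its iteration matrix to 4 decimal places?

Let D = diag(-3.1, 6.3, -2.7, -5.3); L, U the strict triangles.
Gauss-Seidel: T = -(D+L)⁻¹U, row 0 first, T[0,1] = -(1.4)/(-3.1) = +0.4516; later rows by forward substitution.
  T[0,:] = [+0.0000  +0.4516  -0.9677  +0.1290]
  T[1,:] = [+0.0000  +0.0215  +0.5412  -0.5177]
  T[2,:] = [+0.0000  +0.0693  -0.5400  -0.2977]
  T[3,:] = [+0.0000  +0.3273  -0.7346  -0.2542]
|λ(T)| sorted: 0.8776, 0.3542, 0.3542, 0.0000.
ρ(T) = max|λ| = 0.8776; 0.8776 < 1, so it converges for any x₀.

yes, ρ = 0.8776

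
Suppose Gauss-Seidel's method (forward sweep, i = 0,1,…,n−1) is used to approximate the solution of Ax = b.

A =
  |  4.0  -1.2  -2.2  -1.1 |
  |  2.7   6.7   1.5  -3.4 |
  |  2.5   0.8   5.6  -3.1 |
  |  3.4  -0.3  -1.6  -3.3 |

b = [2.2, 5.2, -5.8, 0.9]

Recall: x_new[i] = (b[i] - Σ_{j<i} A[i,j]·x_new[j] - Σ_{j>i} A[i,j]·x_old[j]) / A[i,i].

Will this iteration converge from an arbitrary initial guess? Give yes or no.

yes

Diagonal D = diag(4, 6.7, 5.6, -3.3); L, U strict lower/upper.
T_GS = -(D+L)⁻¹U: row 0 first, T[0,1] = -(-1.2)/(4) = +0.3000; later rows by forward substitution.
  T[0,:] = [+0.0000  +0.3000  +0.5500  +0.2750]
  T[1,:] = [+0.0000  -0.1209  -0.4455  +0.3966]
  T[2,:] = [+0.0000  -0.1167  -0.1819  +0.3741]
  T[3,:] = [+0.0000  +0.3766  +0.6954  +0.0659]
|eigenvalues of T|: 0.8390, 0.5131, 0.0890, 0.0000.
ρ = 0.8390; 0.8390 < 1, so it converges for any x₀.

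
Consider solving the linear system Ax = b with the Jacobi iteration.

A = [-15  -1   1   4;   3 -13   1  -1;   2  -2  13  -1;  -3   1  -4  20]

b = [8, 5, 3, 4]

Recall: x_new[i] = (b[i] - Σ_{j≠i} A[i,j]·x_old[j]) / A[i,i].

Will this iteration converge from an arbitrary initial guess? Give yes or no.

yes

Split A = D + L + U, D = diag(-15, -13, 13, 20).
Jacobi: T = -D⁻¹(L+U), T[3,0] = -(-3)/(20) = +0.1500; T[3,3] = 0.
  T[0,:] = [+0.0000 -0.0667 +0.0667 +0.2667]
  T[1,:] = [+0.2308 +0.0000 +0.0769 -0.0769]
  T[2,:] = [-0.1538 +0.1538 +0.0000 +0.0769]
  T[3,:] = [+0.1500 -0.0500 +0.2000 +0.0000]
|roots of det(T-λI)|: 0.3031, 0.1920, 0.1584, 0.1584.
spectral radius ρ = 0.3031; 0.3031 < 1 ⇒ converges.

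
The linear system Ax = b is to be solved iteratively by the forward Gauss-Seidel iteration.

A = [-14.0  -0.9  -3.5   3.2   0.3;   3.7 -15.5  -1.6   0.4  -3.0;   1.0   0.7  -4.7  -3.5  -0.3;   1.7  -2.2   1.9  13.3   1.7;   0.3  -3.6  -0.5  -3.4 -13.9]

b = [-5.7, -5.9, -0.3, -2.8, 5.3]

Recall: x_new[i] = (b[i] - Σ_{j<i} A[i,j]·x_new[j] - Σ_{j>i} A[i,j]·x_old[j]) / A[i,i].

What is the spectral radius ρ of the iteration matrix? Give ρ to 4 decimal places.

0.1964

Let D = diag(-14, -15.5, -4.7, 13.3, -13.9); L, U the strict triangles.
GS T = -(D+L)⁻¹U: row 0 first, T[0,1] = -(-0.9)/(-14) = -0.0643; later rows by forward substitution.
  T[0,:] = [+0.0000  -0.0643  -0.2500  +0.2286  +0.0214]
  T[1,:] = [+0.0000  -0.0153  -0.1629  +0.0804  -0.1884]
  T[2,:] = [+0.0000  -0.0160  -0.0775  -0.6841  -0.0873]
  T[3,:] = [+0.0000  +0.0080  +0.0161  +0.0818  -0.1493]
  T[4,:] = [+0.0000  +0.0012  +0.0356  -0.0113  +0.0889]
|roots of det(T-λI)|: 0.1964, 0.1580, 0.1580, 0.0028, 0.0000.
spectral radius ρ = 0.1964; 0.1964 < 1: convergent.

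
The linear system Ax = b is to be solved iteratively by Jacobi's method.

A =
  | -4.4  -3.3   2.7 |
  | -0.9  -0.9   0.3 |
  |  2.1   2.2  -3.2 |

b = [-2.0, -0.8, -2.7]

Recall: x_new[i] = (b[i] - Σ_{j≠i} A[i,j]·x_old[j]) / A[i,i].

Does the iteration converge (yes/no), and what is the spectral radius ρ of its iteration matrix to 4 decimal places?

Let D = diag(-4.4, -0.9, -3.2); L, U the strict triangles.
Jacobi: T = -D⁻¹(L+U), T[2,1] = -(2.2)/(-3.2) = +0.6875; T[2,2] = 0.
  T[0,:] = [+0.0000 -0.7500 +0.6136]
  T[1,:] = [-1.0000 +0.0000 +0.3333]
  T[2,:] = [+0.6562 +0.6875 +0.0000]
|eigenvalues of T|: 1.3478, 0.8133, 0.5346.
ρ(T) = max|λ| = 1.3478; 1.3478 > 1 ⇒ diverges.

no, ρ = 1.3478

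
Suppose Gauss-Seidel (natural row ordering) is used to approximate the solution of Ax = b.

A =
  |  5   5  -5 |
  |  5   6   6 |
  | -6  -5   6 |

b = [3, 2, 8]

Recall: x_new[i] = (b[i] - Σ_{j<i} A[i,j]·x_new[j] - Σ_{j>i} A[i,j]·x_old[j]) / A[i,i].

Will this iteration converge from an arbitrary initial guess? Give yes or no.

Let D = diag(5, 6, 6); L, U the strict triangles.
T_GS = -(D+L)⁻¹U: row 0 first, T[0,1] = -(5)/(5) = -1.0000; later rows by forward substitution.
  T[0,:] = [+0.0000, -1.0000, +1.0000]
  T[1,:] = [+0.0000, +0.8333, -1.8333]
  T[2,:] = [+0.0000, -0.3056, -0.5278]
|eigenvalues of T|: 1.1644, 0.8588, 0.0000.
ρ(T) = max|λ| = 1.1644; 1.1644 > 1 ⇒ diverges.

no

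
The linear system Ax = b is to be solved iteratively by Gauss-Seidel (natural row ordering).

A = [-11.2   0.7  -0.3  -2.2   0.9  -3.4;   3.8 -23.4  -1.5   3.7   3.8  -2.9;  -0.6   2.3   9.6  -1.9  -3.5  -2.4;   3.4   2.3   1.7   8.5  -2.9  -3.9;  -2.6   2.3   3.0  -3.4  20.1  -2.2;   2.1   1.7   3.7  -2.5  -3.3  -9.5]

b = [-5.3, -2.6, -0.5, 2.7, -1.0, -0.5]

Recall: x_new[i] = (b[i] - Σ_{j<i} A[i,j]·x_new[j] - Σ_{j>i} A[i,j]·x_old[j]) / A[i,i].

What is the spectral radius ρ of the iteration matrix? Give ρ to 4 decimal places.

0.3338

Diagonal D = diag(-11.2, -23.4, 9.6, 8.5, 20.1, -9.5); L, U strict lower/upper.
Gauss-Seidel: T = -(D+L)⁻¹U, row 0 first, T[0,1] = -(0.7)/(-11.2) = +0.0625; later rows by forward substitution.
  T[0,:] = [+0.0000, +0.0625, -0.0268, -0.1964, +0.0804, -0.3036]
  T[1,:] = [+0.0000, +0.0101, -0.0685, +0.1262, +0.1754, -0.1732]
  T[2,:] = [+0.0000, +0.0015, +0.0147, +0.1554, +0.3276, +0.2725]
  T[3,:] = [+0.0000, -0.0280, +0.0263, +0.0133, +0.1960, +0.5726]
  T[4,:] = [+0.0000, +0.0020, +0.0066, -0.0608, -0.0254, +0.1462]
  T[5,:] = [+0.0000, +0.0229, -0.0217, +0.0573, +0.1340, -0.1934]
|eigenvalues of T|: 0.3338, 0.1336, 0.1336, 0.0332, 0.0332, 0.0000.
ρ = 0.3338; 0.3338 < 1, so it converges for any x₀.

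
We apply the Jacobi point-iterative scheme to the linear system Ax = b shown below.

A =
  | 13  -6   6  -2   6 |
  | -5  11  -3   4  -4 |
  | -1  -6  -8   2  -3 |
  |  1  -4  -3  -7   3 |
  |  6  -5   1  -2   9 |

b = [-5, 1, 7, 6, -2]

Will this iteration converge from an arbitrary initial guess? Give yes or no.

Let D = diag(13, 11, -8, -7, 9); L, U the strict triangles.
Jacobi: T = -D⁻¹(L+U), T[3,0] = -(1)/(-7) = +0.1429; T[3,3] = 0.
  T[0,:] = [+0.0000 +0.4615 -0.4615 +0.1538 -0.4615]
  T[1,:] = [+0.4545 +0.0000 +0.2727 -0.3636 +0.3636]
  T[2,:] = [-0.1250 -0.7500 +0.0000 +0.2500 -0.3750]
  T[3,:] = [+0.1429 -0.5714 -0.4286 +0.0000 +0.4286]
  T[4,:] = [-0.6667 +0.5556 -0.1111 +0.2222 +0.0000]
|λ(T)| sorted: 1.2195, 0.6313, 0.5533, 0.5533, 0.0359.
spectral radius ρ = 1.2195; 1.2195 > 1, so it fails to converge.

no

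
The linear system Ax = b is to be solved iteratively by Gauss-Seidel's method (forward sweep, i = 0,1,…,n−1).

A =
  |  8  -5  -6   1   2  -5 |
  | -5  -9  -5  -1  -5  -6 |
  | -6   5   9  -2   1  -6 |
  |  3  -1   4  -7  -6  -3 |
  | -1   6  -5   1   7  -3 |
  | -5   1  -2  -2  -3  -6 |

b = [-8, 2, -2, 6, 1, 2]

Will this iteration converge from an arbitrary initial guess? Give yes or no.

no

Write A = D+L+U with D = diag(8, -9, 9, -7, 7, -6).
T_GS = -(D+L)⁻¹U: row 0 first, T[0,4] = -(2)/(8) = -0.2500; later rows by forward substitution.
  T[0,:] = [+0.0000, +0.6250, +0.7500, -0.1250, -0.2500, +0.6250]
  T[1,:] = [+0.0000, -0.3472, -0.9722, -0.0417, -0.4167, -1.0139]
  T[2,:] = [+0.0000, +0.6096, +1.0401, +0.1620, -0.0463, +1.6466]
  T[3,:] = [+0.0000, +0.6658, +1.0547, +0.0450, -0.9312, +0.9250]
  T[4,:] = [+0.0000, +0.7272, +1.5328, +0.1272, +0.4214, +2.4309]
  T[5,:] = [+0.0000, -1.3674, -2.2517, -0.0354, +0.2540, -2.7625]
|roots of det(T-λI)|: 1.6824, 0.6221, 0.5926, 0.2569, 0.1482, 0.0000.
spectral radius ρ = 1.6824; 1.6824 > 1, so it fails to converge.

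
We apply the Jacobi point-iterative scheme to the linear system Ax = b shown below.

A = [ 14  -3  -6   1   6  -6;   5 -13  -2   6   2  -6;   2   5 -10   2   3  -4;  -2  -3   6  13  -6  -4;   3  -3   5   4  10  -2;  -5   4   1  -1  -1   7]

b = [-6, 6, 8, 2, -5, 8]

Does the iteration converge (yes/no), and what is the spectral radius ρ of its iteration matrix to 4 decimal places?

Split A = D + L + U, D = diag(14, -13, -10, 13, 10, 7).
Jacobi T = -D⁻¹(L+U): T[0,3] = -(1)/(14) = -0.0714; T[0,0] = 0.
  T[0,:] = [+0.0000  +0.2143  +0.4286  -0.0714  -0.4286  +0.4286]
  T[1,:] = [+0.3846  +0.0000  -0.1538  +0.4615  +0.1538  -0.4615]
  T[2,:] = [+0.2000  +0.5000  +0.0000  +0.2000  +0.3000  -0.4000]
  T[3,:] = [+0.1538  +0.2308  -0.4615  +0.0000  +0.4615  +0.3077]
  T[4,:] = [-0.3000  +0.3000  -0.5000  -0.4000  +0.0000  +0.2000]
  T[5,:] = [+0.7143  -0.5714  -0.1429  +0.1429  +0.1429  +0.0000]
eigenvalue magnitudes: 1.1384, 0.5894, 0.5894, 0.5868, 0.3968, 0.3968.
ρ = 1.1384; 1.1384 > 1, so it fails to converge.

no, ρ = 1.1384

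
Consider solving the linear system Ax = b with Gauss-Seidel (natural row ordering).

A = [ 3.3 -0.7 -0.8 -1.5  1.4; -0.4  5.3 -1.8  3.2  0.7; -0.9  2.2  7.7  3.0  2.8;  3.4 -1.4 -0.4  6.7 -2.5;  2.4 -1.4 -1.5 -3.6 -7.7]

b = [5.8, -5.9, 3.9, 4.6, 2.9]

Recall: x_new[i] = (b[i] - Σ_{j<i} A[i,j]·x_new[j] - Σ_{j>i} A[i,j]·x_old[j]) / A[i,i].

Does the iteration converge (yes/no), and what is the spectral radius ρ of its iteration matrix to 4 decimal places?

Split A = D + L + U, D = diag(3.3, 5.3, 7.7, 6.7, -7.7).
T_GS = -(D+L)⁻¹U: row 0 first, T[0,2] = -(-0.8)/(3.3) = +0.2424; later rows by forward substitution.
  T[0,:] = [+0.0000, +0.2121, +0.2424, +0.4545, -0.4242]
  T[1,:] = [+0.0000, +0.0160, +0.3579, -0.5695, -0.1641]
  T[2,:] = [+0.0000, +0.0202, -0.0739, -0.1738, -0.3663]
  T[3,:] = [+0.0000, -0.1031, -0.0526, -0.3600, +0.5323]
  T[4,:] = [+0.0000, +0.1075, +0.0495, +0.4474, -0.2799]
|eigenvalues of T|: 0.8633, 0.1830, 0.1830, 0.1129, 0.0000.
spectral radius ρ = 0.8633; 0.8633 < 1 ⇒ converges.

yes, ρ = 0.8633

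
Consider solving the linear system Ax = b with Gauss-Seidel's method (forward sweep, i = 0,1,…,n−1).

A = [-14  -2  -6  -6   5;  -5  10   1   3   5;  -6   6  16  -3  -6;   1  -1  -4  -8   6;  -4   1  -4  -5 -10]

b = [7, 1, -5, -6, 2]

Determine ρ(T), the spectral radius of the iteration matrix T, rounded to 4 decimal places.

Write A = D+L+U with D = diag(-14, 10, 16, -8, -10).
T_GS = -(D+L)⁻¹U: row 0 first, T[0,2] = -(-6)/(-14) = -0.4286; later rows by forward substitution.
  T[0,:] = [+0.0000 -0.1429 -0.4286 -0.4286 +0.3571]
  T[1,:] = [+0.0000 -0.0714 -0.3143 -0.5143 -0.3214]
  T[2,:] = [+0.0000 -0.0268 -0.0429 +0.2196 +0.6295]
  T[3,:] = [+0.0000 +0.0045 +0.0071 -0.0991 +0.5201]
  T[4,:] = [+0.0000 +0.0585 +0.1536 +0.0817 -0.6868]
|eigenvalues of T|: 0.8516, 0.1487, 0.0797, 0.0797, 0.0000.
spectral radius ρ = 0.8516; 0.8516 < 1: convergent.

0.8516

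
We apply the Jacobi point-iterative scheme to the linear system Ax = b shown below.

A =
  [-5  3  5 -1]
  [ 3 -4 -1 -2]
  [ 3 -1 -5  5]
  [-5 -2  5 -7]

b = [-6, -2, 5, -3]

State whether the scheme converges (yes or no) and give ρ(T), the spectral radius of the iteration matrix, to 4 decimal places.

Split A = D + L + U, D = diag(-5, -4, -5, -7).
Jacobi T = -D⁻¹(L+U): T[1,2] = -(-1)/(-4) = -0.2500; T[1,1] = 0.
  T[0,:] = [+0.0000  +0.6000  +1.0000  -0.2000]
  T[1,:] = [+0.7500  +0.0000  -0.2500  -0.5000]
  T[2,:] = [+0.6000  -0.2000  +0.0000  +1.0000]
  T[3,:] = [-0.7143  -0.2857  +0.7143  +0.0000]
|roots of det(T-λI)|: 1.4866, 1.0106, 1.0106, 0.4667.
spectral radius ρ = 1.4866; 1.4866 > 1: divergent.

no, ρ = 1.4866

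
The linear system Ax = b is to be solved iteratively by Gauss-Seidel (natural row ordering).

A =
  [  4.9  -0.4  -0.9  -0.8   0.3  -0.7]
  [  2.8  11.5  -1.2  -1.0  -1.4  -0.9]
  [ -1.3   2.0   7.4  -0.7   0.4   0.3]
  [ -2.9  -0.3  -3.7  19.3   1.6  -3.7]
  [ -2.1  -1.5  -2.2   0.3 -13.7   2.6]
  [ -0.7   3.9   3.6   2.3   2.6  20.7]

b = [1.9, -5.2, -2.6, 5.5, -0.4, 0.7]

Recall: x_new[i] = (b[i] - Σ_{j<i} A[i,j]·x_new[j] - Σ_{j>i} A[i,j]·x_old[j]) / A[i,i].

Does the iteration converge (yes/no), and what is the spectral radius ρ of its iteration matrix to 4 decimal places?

yes, ρ = 0.1557

A = D + L + U where D = diag(4.9, 11.5, 7.4, 19.3, -13.7, 20.7).
GS T = -(D+L)⁻¹U: row 0 first, T[0,4] = -(0.3)/(4.9) = -0.0612; later rows by forward substitution.
  T[0,:] = [+0.0000  +0.0816  +0.1837  +0.1633  -0.0612  +0.1429]
  T[1,:] = [+0.0000  -0.0199  +0.0596  +0.0472  +0.1366  +0.0435]
  T[2,:] = [+0.0000  +0.0197  +0.0162  +0.1105  -0.1017  -0.0272]
  T[3,:] = [+0.0000  +0.0157  +0.0316  +0.0465  -0.1095  +0.2086]
  T[4,:] = [+0.0000  -0.0132  -0.0366  -0.0469  +0.0084  +0.1721]
  T[5,:] = [+0.0000  +0.0030  -0.0068  -0.0219  +0.0010  -0.0434]
|roots of det(T-λI)|: 0.1557, 0.0932, 0.0932, 0.0422, 0.0075, 0.0000.
ρ = 0.1557; 0.1557 < 1: convergent.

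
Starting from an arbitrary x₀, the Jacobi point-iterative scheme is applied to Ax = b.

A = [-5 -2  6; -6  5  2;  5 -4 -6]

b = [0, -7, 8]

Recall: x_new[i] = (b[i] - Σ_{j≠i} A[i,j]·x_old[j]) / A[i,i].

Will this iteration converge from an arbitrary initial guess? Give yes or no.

no

Write A = D+L+U with D = diag(-5, 5, -6).
Jacobi: T = -D⁻¹(L+U), T[0,1] = -(-2)/(-5) = -0.4000; T[0,0] = 0.
  T[0,:] = [+0.0000 -0.4000 +1.2000]
  T[1,:] = [+1.2000 +0.0000 -0.4000]
  T[2,:] = [+0.8333 -0.6667 +0.0000]
eigenvalue magnitudes: 1.2119, 0.8259, 0.8259.
ρ = 1.2119; 1.2119 > 1 ⇒ diverges.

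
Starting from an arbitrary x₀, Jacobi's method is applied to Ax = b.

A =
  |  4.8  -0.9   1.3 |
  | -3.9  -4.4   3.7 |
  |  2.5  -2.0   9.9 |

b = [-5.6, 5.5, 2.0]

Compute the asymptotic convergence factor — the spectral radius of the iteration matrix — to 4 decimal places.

0.3156

Split A = D + L + U, D = diag(4.8, -4.4, 9.9).
Jacobi T = -D⁻¹(L+U): T[2,0] = -(2.5)/(9.9) = -0.2525; T[2,2] = 0.
  T[0,:] = [+0.0000 +0.1875 -0.2708]
  T[1,:] = [-0.8864 +0.0000 +0.8409]
  T[2,:] = [-0.2525 +0.2020 +0.0000]
|eigenvalues of T|: 0.3156, 0.1659, 0.1659.
ρ = 0.3156; 0.3156 < 1 ⇒ converges.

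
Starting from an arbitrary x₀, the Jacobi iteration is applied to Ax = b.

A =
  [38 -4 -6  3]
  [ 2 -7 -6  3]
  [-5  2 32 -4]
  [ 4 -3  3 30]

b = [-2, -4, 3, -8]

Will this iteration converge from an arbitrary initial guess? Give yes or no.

Write A = D+L+U with D = diag(38, -7, 32, 30).
Jacobi T = -D⁻¹(L+U): T[2,1] = -(2)/(32) = -0.0625; T[2,2] = 0.
  T[0,:] = [+0.0000, +0.1053, +0.1579, -0.0789]
  T[1,:] = [+0.2857, +0.0000, -0.8571, +0.4286]
  T[2,:] = [+0.1562, -0.0625, +0.0000, +0.1250]
  T[3,:] = [-0.1333, +0.1000, -0.1000, +0.0000]
|eigenvalues of T|: 0.4781, 0.2311, 0.2311, 0.0626.
spectral radius ρ = 0.4781; 0.4781 < 1, so it converges for any x₀.

yes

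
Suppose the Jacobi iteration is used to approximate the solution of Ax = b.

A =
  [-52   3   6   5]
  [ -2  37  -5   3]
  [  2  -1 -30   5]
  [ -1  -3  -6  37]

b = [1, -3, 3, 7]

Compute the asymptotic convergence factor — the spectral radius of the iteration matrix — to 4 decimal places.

0.2256

A = D + L + U where D = diag(-52, 37, -30, 37).
Jacobi T = -D⁻¹(L+U): T[2,3] = -(5)/(-30) = +0.1667; T[2,2] = 0.
  T[0,:] = [+0.0000 +0.0577 +0.1154 +0.0962]
  T[1,:] = [+0.0541 +0.0000 +0.1351 -0.0811]
  T[2,:] = [+0.0667 -0.0333 +0.0000 +0.1667]
  T[3,:] = [+0.0270 +0.0811 +0.1622 +0.0000]
|λ(T)| sorted: 0.2256, 0.1275, 0.1275, 0.0265.
ρ(T) = max|λ| = 0.2256; 0.2256 < 1, so it converges for any x₀.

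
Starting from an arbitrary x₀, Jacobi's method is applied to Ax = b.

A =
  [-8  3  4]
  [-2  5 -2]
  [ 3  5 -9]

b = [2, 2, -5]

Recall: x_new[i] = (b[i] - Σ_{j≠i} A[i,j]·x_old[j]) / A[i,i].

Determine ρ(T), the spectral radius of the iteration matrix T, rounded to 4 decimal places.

0.8531

Write A = D+L+U with D = diag(-8, 5, -9).
Jacobi: T = -D⁻¹(L+U), T[2,1] = -(5)/(-9) = +0.5556; T[2,2] = 0.
  T[0,:] = [+0.0000, +0.3750, +0.5000]
  T[1,:] = [+0.4000, +0.0000, +0.4000]
  T[2,:] = [+0.3333, +0.5556, +0.0000]
|eigenvalues of T|: 0.8531, 0.4346, 0.4346.
ρ = 0.8531; 0.8531 < 1: convergent.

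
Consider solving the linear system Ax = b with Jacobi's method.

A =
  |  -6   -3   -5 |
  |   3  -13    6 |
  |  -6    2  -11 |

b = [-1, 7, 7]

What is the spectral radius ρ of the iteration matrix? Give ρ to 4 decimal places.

0.7390

A = D + L + U where D = diag(-6, -13, -11).
Jacobi: T = -D⁻¹(L+U), T[1,2] = -(6)/(-13) = +0.4615; T[1,1] = 0.
  T[0,:] = [+0.0000  -0.5000  -0.8333]
  T[1,:] = [+0.2308  +0.0000  +0.4615]
  T[2,:] = [-0.5455  +0.1818  +0.0000]
eigenvalue magnitudes: 0.7390, 0.4857, 0.2533.
ρ = 0.7390; 0.7390 < 1: convergent.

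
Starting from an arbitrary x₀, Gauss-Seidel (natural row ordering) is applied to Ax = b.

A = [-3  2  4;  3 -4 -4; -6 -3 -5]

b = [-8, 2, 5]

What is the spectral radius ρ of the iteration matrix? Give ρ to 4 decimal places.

A = D + L + U where D = diag(-3, -4, -5).
T_GS = -(D+L)⁻¹U: row 0 first, T[0,2] = -(4)/(-3) = +1.3333; later rows by forward substitution.
  T[0,:] = [+0.0000  +0.6667  +1.3333]
  T[1,:] = [+0.0000  +0.5000  -0.0000]
  T[2,:] = [+0.0000  -1.1000  -1.6000]
|eigenvalues of T|: 1.6000, 0.5000, 0.0000.
ρ = 1.6000; 1.6000 > 1: divergent.

1.6000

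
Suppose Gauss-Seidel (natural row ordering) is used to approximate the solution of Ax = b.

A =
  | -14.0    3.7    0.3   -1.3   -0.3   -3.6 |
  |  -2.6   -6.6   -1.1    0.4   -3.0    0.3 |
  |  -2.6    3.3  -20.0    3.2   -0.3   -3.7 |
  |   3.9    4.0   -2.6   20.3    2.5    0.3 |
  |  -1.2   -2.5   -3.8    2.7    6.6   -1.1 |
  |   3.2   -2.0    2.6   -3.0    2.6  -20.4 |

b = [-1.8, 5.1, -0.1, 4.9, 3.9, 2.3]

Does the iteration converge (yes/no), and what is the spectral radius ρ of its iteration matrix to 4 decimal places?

yes, ρ = 0.2741

A = D + L + U where D = diag(-14, -6.6, -20, 20.3, 6.6, -20.4).
Gauss-Seidel: T = -(D+L)⁻¹U, row 0 first, T[0,4] = -(-0.3)/(-14) = -0.0214; later rows by forward substitution.
  T[0,:] = [+0.0000  +0.2643  +0.0214  -0.0929  -0.0214  -0.2571]
  T[1,:] = [+0.0000  -0.1041  -0.1751  +0.0972  -0.4461  +0.1468]
  T[2,:] = [+0.0000  -0.0515  -0.0317  +0.1881  -0.0858  -0.1274]
  T[3,:] = [+0.0000  -0.0369  +0.0263  +0.0228  -0.0421  -0.0106]
  T[4,:] = [+0.0000  -0.0060  -0.0914  +0.1189  -0.2051  +0.1065]
  T[5,:] = [+0.0000  +0.0498  +0.0010  +0.0117  +0.0095  -0.0558]
|roots of det(T-λI)|: 0.2741, 0.1584, 0.1101, 0.0689, 0.0689, 0.0000.
ρ = 0.2741; 0.2741 < 1, so it converges for any x₀.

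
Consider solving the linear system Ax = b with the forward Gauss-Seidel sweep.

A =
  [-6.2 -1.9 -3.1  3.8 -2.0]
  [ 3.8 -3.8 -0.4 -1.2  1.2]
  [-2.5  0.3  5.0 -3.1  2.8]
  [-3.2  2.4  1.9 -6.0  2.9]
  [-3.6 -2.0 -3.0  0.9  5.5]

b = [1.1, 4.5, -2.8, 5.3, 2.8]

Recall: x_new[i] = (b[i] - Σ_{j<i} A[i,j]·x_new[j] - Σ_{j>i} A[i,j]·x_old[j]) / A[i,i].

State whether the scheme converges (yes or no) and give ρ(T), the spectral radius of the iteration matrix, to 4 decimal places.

no, ρ = 1.5599

Let D = diag(-6.2, -3.8, 5, -6, 5.5); L, U the strict triangles.
GS T = -(D+L)⁻¹U: row 0 first, T[0,3] = -(3.8)/(-6.2) = +0.6129; later rows by forward substitution.
  T[0,:] = [+0.0000, -0.3065, -0.5000, +0.6129, -0.3226]
  T[1,:] = [+0.0000, -0.3065, -0.6053, +0.2971, -0.0068]
  T[2,:] = [+0.0000, -0.1348, -0.2137, +0.9086, -0.7209]
  T[3,:] = [+0.0000, -0.0018, -0.0431, +0.0797, +0.4244]
  T[4,:] = [+0.0000, -0.3853, -0.6569, +0.9918, -0.6763]
|roots of det(T-λI)|: 1.5599, 0.1969, 0.1969, 0.1046, 0.0000.
ρ(T) = max|λ| = 1.5599; 1.5599 > 1, so it fails to converge.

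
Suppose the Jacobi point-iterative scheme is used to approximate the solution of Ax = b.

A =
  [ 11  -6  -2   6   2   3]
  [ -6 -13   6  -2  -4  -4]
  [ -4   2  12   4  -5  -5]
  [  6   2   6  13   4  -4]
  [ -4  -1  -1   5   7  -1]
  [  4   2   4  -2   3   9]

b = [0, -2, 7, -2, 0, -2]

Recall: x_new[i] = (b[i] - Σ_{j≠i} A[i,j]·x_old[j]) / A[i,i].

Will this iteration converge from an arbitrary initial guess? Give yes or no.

no

A = D + L + U where D = diag(11, -13, 12, 13, 7, 9).
Jacobi T = -D⁻¹(L+U): T[2,1] = -(2)/(12) = -0.1667; T[2,2] = 0.
  T[0,:] = [+0.0000, +0.5455, +0.1818, -0.5455, -0.1818, -0.2727]
  T[1,:] = [-0.4615, +0.0000, +0.4615, -0.1538, -0.3077, -0.3077]
  T[2,:] = [+0.3333, -0.1667, +0.0000, -0.3333, +0.4167, +0.4167]
  T[3,:] = [-0.4615, -0.1538, -0.4615, +0.0000, -0.3077, +0.3077]
  T[4,:] = [+0.5714, +0.1429, +0.1429, -0.7143, +0.0000, +0.1429]
  T[5,:] = [-0.4444, -0.2222, -0.4444, +0.2222, -0.3333, +0.0000]
eigenvalue magnitudes: 1.1210, 0.6449, 0.6449, 0.3999, 0.3999, 0.2045.
ρ = 1.1210; 1.1210 > 1: divergent.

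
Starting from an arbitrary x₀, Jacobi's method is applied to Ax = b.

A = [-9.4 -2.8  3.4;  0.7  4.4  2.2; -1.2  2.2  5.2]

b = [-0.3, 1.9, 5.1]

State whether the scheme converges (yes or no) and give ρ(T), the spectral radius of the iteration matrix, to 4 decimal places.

Write A = D+L+U with D = diag(-9.4, 4.4, 5.2).
Jacobi: T = -D⁻¹(L+U), T[0,2] = -(3.4)/(-9.4) = +0.3617; T[0,0] = 0.
  T[0,:] = [+0.0000  -0.2979  +0.3617]
  T[1,:] = [-0.1591  +0.0000  -0.5000]
  T[2,:] = [+0.2308  -0.4231  +0.0000]
|roots of det(T-λI)|: 0.6571, 0.4649, 0.1922.
spectral radius ρ = 0.6571; 0.6571 < 1 ⇒ converges.

yes, ρ = 0.6571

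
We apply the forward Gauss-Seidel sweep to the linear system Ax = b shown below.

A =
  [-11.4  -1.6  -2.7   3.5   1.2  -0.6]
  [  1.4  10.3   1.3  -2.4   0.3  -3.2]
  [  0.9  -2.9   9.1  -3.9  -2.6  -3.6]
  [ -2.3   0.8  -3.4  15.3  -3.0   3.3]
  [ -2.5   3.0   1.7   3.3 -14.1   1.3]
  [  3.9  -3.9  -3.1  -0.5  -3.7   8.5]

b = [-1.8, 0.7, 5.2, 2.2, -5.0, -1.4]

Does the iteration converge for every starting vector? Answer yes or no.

yes

Write A = D+L+U with D = diag(-11.4, 10.3, 9.1, 15.3, -14.1, 8.5).
Gauss-Seidel: T = -(D+L)⁻¹U, row 0 first, T[0,4] = -(1.2)/(-11.4) = +0.1053; later rows by forward substitution.
  T[0,:] = [+0.0000  -0.1404  -0.2368  +0.3070  +0.1053  -0.0526]
  T[1,:] = [+0.0000  +0.0191  -0.0940  +0.1913  -0.0434  +0.3178]
  T[2,:] = [+0.0000  +0.0200  -0.0065  +0.4592  +0.2615  +0.5021]
  T[3,:] = [+0.0000  -0.0177  -0.0321  +0.1382  +0.2723  -0.1286]
  T[4,:] = [+0.0000  +0.0272  +0.0137  +0.0740  +0.0673  +0.1996]
  T[5,:] = [+0.0000  +0.0912  +0.0672  +0.1547  +0.0725  +0.4324]
moduli |λ_i(T)| = 0.5478, 0.1402, 0.1107, 0.1107, 0.0669, 0.0000.
spectral radius ρ = 0.5478; 0.5478 < 1 ⇒ converges.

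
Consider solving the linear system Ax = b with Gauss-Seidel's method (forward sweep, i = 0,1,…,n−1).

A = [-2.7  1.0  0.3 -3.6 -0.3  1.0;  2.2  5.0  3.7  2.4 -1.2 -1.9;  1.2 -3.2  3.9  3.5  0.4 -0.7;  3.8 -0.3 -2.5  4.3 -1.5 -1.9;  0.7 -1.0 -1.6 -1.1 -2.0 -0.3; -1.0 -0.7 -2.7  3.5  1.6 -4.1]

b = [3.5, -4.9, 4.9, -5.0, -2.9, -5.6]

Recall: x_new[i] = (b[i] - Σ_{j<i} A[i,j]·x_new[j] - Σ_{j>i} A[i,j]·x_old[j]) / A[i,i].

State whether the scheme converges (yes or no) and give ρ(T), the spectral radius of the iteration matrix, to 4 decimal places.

no, ρ = 1.6975

Write A = D+L+U with D = diag(-2.7, 5, 3.9, 4.3, -2, -4.1).
T_GS = -(D+L)⁻¹U: row 0 first, T[0,3] = -(-3.6)/(-2.7) = -1.3333; later rows by forward substitution.
  T[0,:] = [+0.0000, +0.3704, +0.1111, -1.3333, -0.1111, +0.3704]
  T[1,:] = [+0.0000, -0.1630, -0.7889, +0.1067, +0.2889, +0.2170]
  T[2,:] = [+0.0000, -0.2477, -0.6815, -0.3997, +0.1687, +0.2436]
  T[3,:] = [+0.0000, -0.4827, -0.5494, +0.9534, +0.5652, +0.2713]
  T[4,:] = [+0.0000, +0.6747, +1.2807, -0.7246, -0.6291, -0.4730]
  T[5,:] = [+0.0000, -0.0481, +0.5871, +1.1013, +0.1037, -0.2408]
eigenvalue magnitudes: 1.6975, 0.5917, 0.3077, 0.1211, 0.0839, 0.0000.
spectral radius ρ = 1.6975; 1.6975 > 1, so it fails to converge.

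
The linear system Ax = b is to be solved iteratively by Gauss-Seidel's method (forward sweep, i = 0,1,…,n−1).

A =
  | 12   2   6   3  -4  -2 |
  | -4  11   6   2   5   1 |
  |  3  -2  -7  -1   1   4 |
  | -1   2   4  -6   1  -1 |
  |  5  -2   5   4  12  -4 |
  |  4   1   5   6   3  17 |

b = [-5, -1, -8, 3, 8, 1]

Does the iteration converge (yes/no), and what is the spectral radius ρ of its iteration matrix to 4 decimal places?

Let D = diag(12, 11, -7, -6, 12, 17); L, U the strict triangles.
T_GS = -(D+L)⁻¹U: row 0 first, T[0,2] = -(6)/(12) = -0.5000; later rows by forward substitution.
  T[0,:] = [+0.0000  -0.1667  -0.5000  -0.2500  +0.3333  +0.1667]
  T[1,:] = [+0.0000  -0.0606  -0.7273  -0.2727  -0.3333  -0.0303]
  T[2,:] = [+0.0000  -0.0541  -0.0065  -0.1721  +0.3810  +0.6515]
  T[3,:] = [+0.0000  -0.0285  -0.1634  -0.1640  +0.2540  +0.2298]
  T[4,:] = [+0.0000  +0.0914  +0.1443  +0.1851  -0.4378  -0.0892]
  T[5,:] = [+0.0000  +0.0526  +0.1946  +0.1507  -0.1832  -0.2944]
moduli |λ_i(T)| = 0.9497, 0.1833, 0.1745, 0.0748, 0.0748, 0.0000.
spectral radius ρ = 0.9497; 0.9497 < 1: convergent.

yes, ρ = 0.9497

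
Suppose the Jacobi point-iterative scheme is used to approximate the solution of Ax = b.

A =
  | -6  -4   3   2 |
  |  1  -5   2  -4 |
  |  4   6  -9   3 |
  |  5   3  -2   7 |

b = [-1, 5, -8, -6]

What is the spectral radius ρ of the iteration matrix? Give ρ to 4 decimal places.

1.1826

Diagonal D = diag(-6, -5, -9, 7); L, U strict lower/upper.
T_J = -D⁻¹(L+U): T[3,0] = -(5)/(7) = -0.7143; T[3,3] = 0.
  T[0,:] = [+0.0000, -0.6667, +0.5000, +0.3333]
  T[1,:] = [+0.2000, +0.0000, +0.4000, -0.8000]
  T[2,:] = [+0.4444, +0.6667, +0.0000, +0.3333]
  T[3,:] = [-0.7143, -0.4286, +0.2857, +0.0000]
eigenvalue magnitudes: 1.1826, 0.7088, 0.7088, 0.4961.
ρ(T) = max|λ| = 1.1826; 1.1826 > 1, so it fails to converge.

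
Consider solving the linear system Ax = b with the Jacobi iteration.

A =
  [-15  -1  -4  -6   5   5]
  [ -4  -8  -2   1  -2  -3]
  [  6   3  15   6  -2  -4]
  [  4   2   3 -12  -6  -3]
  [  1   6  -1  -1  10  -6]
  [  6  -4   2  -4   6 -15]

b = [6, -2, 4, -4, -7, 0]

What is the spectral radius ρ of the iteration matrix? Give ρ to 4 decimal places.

1.1410

Diagonal D = diag(-15, -8, 15, -12, 10, -15); L, U strict lower/upper.
T_J = -D⁻¹(L+U): T[5,3] = -(-4)/(-15) = -0.2667; T[5,5] = 0.
  T[0,:] = [+0.0000  -0.0667  -0.2667  -0.4000  +0.3333  +0.3333]
  T[1,:] = [-0.5000  +0.0000  -0.2500  +0.1250  -0.2500  -0.3750]
  T[2,:] = [-0.4000  -0.2000  +0.0000  -0.4000  +0.1333  +0.2667]
  T[3,:] = [+0.3333  +0.1667  +0.2500  +0.0000  -0.5000  -0.2500]
  T[4,:] = [-0.1000  -0.6000  +0.1000  +0.1000  +0.0000  +0.6000]
  T[5,:] = [+0.4000  -0.2667  +0.1333  -0.2667  +0.4000  +0.0000]
|eigenvalues of T|: 1.1410, 0.6459, 0.6459, 0.5741, 0.3279, 0.2885.
ρ = 1.1410; 1.1410 > 1, so it fails to converge.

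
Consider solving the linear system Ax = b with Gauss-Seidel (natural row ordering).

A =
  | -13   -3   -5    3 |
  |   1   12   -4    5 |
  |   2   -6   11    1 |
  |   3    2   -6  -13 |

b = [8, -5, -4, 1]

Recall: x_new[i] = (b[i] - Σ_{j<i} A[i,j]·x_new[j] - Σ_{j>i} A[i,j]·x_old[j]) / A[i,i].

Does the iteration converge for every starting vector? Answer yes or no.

yes

Let D = diag(-13, 12, 11, -13); L, U the strict triangles.
Gauss-Seidel: T = -(D+L)⁻¹U, row 0 first, T[0,2] = -(-5)/(-13) = -0.3846; later rows by forward substitution.
  T[0,:] = [+0.0000  -0.2308  -0.3846  +0.2308]
  T[1,:] = [+0.0000  +0.0192  +0.3654  -0.4359]
  T[2,:] = [+0.0000  +0.0524  +0.2692  -0.3706]
  T[3,:] = [+0.0000  -0.0745  -0.1568  +0.1573]
|roots of det(T-λI)|: 0.5572, 0.0702, 0.0412, 0.0000.
spectral radius ρ = 0.5572; 0.5572 < 1, so it converges for any x₀.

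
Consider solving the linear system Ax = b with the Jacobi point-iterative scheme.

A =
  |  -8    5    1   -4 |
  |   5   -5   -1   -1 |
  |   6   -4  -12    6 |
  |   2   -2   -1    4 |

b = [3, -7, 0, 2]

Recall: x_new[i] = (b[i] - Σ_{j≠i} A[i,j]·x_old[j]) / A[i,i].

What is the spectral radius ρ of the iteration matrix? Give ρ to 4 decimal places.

A = D + L + U where D = diag(-8, -5, -12, 4).
T_J = -D⁻¹(L+U): T[2,1] = -(-4)/(-12) = -0.3333; T[2,2] = 0.
  T[0,:] = [+0.0000, +0.6250, +0.1250, -0.5000]
  T[1,:] = [+1.0000, +0.0000, -0.2000, -0.2000]
  T[2,:] = [+0.5000, -0.3333, +0.0000, +0.5000]
  T[3,:] = [-0.5000, +0.5000, +0.2500, +0.0000]
eigenvalue magnitudes: 1.1825, 0.6730, 0.4514, 0.0580.
spectral radius ρ = 1.1825; 1.1825 > 1: divergent.

1.1825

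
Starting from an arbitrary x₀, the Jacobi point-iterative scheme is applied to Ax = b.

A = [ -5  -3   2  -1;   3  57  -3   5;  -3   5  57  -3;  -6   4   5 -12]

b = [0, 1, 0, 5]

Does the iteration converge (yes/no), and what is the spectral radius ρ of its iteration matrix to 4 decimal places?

yes, ρ = 0.4611

Write A = D+L+U with D = diag(-5, 57, 57, -12).
Jacobi: T = -D⁻¹(L+U), T[0,3] = -(-1)/(-5) = -0.2000; T[0,0] = 0.
  T[0,:] = [+0.0000 -0.6000 +0.4000 -0.2000]
  T[1,:] = [-0.0526 +0.0000 +0.0526 -0.0877]
  T[2,:] = [+0.0526 -0.0877 +0.0000 +0.0526]
  T[3,:] = [-0.5000 +0.3333 +0.4167 +0.0000]
eigenvalue magnitudes: 0.4611, 0.2709, 0.2709, 0.0032.
ρ = 0.4611; 0.4611 < 1, so it converges for any x₀.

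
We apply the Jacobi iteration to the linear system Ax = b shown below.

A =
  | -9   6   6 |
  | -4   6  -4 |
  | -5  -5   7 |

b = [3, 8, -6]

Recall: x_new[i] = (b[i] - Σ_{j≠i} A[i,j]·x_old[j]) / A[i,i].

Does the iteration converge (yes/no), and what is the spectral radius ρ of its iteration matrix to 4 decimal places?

A = D + L + U where D = diag(-9, 6, 7).
T_J = -D⁻¹(L+U): T[2,0] = -(-5)/(7) = +0.7143; T[2,2] = 0.
  T[0,:] = [+0.0000  +0.6667  +0.6667]
  T[1,:] = [+0.6667  +0.0000  +0.6667]
  T[2,:] = [+0.7143  +0.7143  +0.0000]
|eigenvalues of T|: 1.3646, 0.6979, 0.6667.
spectral radius ρ = 1.3646; 1.3646 > 1, so it fails to converge.

no, ρ = 1.3646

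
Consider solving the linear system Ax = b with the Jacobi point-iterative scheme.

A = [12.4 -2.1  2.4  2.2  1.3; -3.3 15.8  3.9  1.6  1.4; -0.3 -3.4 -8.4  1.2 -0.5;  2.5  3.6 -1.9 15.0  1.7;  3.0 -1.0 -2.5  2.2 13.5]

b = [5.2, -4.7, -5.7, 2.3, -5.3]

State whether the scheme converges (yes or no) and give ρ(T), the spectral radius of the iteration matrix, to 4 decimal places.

Split A = D + L + U, D = diag(12.4, 15.8, -8.4, 15, 13.5).
T_J = -D⁻¹(L+U): T[0,1] = -(-2.1)/(12.4) = +0.1694; T[0,0] = 0.
  T[0,:] = [+0.0000, +0.1694, -0.1935, -0.1774, -0.1048]
  T[1,:] = [+0.2089, +0.0000, -0.2468, -0.1013, -0.0886]
  T[2,:] = [-0.0357, -0.4048, +0.0000, +0.1429, -0.0595]
  T[3,:] = [-0.1667, -0.2400, +0.1267, +0.0000, -0.1133]
  T[4,:] = [-0.2222, +0.0741, +0.1852, -0.1630, +0.0000]
|eigenvalues of T|: 0.5605, 0.3121, 0.2260, 0.0943, 0.0719.
ρ(T) = max|λ| = 0.5605; 0.5605 < 1 ⇒ converges.

yes, ρ = 0.5605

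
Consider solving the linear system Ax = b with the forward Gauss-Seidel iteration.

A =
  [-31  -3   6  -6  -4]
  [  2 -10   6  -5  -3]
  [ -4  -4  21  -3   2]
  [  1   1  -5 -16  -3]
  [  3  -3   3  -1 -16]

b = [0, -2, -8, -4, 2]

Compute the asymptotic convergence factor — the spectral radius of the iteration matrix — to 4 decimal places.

Split A = D + L + U, D = diag(-31, -10, 21, -16, -16).
Gauss-Seidel: T = -(D+L)⁻¹U, row 0 first, T[0,2] = -(6)/(-31) = +0.1935; later rows by forward substitution.
  T[0,:] = [+0.0000  -0.0968  +0.1935  -0.1935  -0.1290]
  T[1,:] = [+0.0000  -0.0194  +0.6387  -0.5387  -0.3258]
  T[2,:] = [+0.0000  -0.0221  +0.1585  +0.0034  -0.1819]
  T[3,:] = [+0.0000  -0.0003  +0.0025  -0.0468  -0.1591]
  T[4,:] = [+0.0000  -0.0186  -0.0539  +0.0683  +0.0127]
moduli |λ_i(T)| = 0.1843, 0.1290, 0.1290, 0.0951, 0.0000.
ρ(T) = max|λ| = 0.1843; 0.1843 < 1 ⇒ converges.

0.1843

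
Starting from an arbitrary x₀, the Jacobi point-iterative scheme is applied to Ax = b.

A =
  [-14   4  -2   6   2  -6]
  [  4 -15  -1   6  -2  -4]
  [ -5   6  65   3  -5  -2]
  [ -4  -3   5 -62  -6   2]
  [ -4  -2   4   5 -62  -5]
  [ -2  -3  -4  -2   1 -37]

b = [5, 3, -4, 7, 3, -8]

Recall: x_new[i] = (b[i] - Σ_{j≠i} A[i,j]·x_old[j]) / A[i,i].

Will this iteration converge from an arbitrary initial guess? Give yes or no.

A = D + L + U where D = diag(-14, -15, 65, -62, -62, -37).
Jacobi T = -D⁻¹(L+U): T[0,4] = -(2)/(-14) = +0.1429; T[0,0] = 0.
  T[0,:] = [+0.0000  +0.2857  -0.1429  +0.4286  +0.1429  -0.4286]
  T[1,:] = [+0.2667  +0.0000  -0.0667  +0.4000  -0.1333  -0.2667]
  T[2,:] = [+0.0769  -0.0923  +0.0000  -0.0462  +0.0769  +0.0308]
  T[3,:] = [-0.0645  -0.0484  +0.0806  +0.0000  -0.0968  +0.0323]
  T[4,:] = [-0.0645  -0.0323  +0.0645  +0.0806  +0.0000  -0.0806]
  T[5,:] = [-0.0541  -0.0811  -0.1081  -0.0541  +0.0270  +0.0000]
|roots of det(T-λI)|: 0.2761, 0.2275, 0.1909, 0.1909, 0.1123, 0.0199.
ρ = 0.2761; 0.2761 < 1 ⇒ converges.

yes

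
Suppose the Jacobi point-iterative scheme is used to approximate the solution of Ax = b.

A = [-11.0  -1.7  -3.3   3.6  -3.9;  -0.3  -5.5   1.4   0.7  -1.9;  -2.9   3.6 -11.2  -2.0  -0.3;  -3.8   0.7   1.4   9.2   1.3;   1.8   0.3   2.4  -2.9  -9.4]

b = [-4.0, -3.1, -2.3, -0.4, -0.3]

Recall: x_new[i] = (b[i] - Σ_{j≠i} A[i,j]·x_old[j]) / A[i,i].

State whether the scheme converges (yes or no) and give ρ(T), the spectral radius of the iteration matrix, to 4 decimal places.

yes, ρ = 0.6184

A = D + L + U where D = diag(-11, -5.5, -11.2, 9.2, -9.4).
Jacobi: T = -D⁻¹(L+U), T[3,2] = -(1.4)/(9.2) = -0.1522; T[3,3] = 0.
  T[0,:] = [+0.0000, -0.1545, -0.3000, +0.3273, -0.3545]
  T[1,:] = [-0.0545, +0.0000, +0.2545, +0.1273, -0.3455]
  T[2,:] = [-0.2589, +0.3214, +0.0000, -0.1786, -0.0268]
  T[3,:] = [+0.4130, -0.0761, -0.1522, +0.0000, -0.1413]
  T[4,:] = [+0.1915, +0.0319, +0.2553, -0.3085, +0.0000]
eigenvalue magnitudes: 0.6184, 0.3555, 0.3204, 0.3204, 0.1994.
ρ = 0.6184; 0.6184 < 1 ⇒ converges.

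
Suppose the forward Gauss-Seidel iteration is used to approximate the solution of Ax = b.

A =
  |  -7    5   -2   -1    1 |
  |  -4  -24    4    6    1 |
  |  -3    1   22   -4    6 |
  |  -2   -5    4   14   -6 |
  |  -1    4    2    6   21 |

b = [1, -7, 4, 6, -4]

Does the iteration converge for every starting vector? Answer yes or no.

yes

Diagonal D = diag(-7, -24, 22, 14, 21); L, U strict lower/upper.
T_GS = -(D+L)⁻¹U: row 0 first, T[0,1] = -(5)/(-7) = +0.7143; later rows by forward substitution.
  T[0,:] = [+0.0000 +0.7143 -0.2857 -0.1429 +0.1429]
  T[1,:] = [+0.0000 -0.1190 +0.2143 +0.2738 +0.0179]
  T[2,:] = [+0.0000 +0.1028 -0.0487 +0.1499 -0.2541]
  T[3,:] = [+0.0000 +0.0301 +0.0496 +0.0346 +0.5279]
  T[4,:] = [+0.0000 +0.0383 -0.0640 -0.0831 -0.1232]
|roots of det(T-λI)|: 0.2461, 0.1278, 0.1278, 0.1100, 0.0000.
ρ = 0.2461; 0.2461 < 1 ⇒ converges.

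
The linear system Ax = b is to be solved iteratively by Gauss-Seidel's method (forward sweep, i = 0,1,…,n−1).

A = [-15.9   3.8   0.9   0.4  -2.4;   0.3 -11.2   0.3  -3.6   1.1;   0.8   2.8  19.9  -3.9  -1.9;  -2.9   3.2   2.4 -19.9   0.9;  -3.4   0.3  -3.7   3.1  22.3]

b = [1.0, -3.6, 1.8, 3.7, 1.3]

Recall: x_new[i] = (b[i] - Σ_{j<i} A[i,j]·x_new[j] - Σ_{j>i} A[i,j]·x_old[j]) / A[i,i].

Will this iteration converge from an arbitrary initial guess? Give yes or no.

Write A = D+L+U with D = diag(-15.9, -11.2, 19.9, -19.9, 22.3).
Gauss-Seidel: T = -(D+L)⁻¹U, row 0 first, T[0,1] = -(3.8)/(-15.9) = +0.2390; later rows by forward substitution.
  T[0,:] = [+0.0000  +0.2390  +0.0566  +0.0252  -0.1509]
  T[1,:] = [+0.0000  +0.0064  +0.0283  -0.3208  +0.0942]
  T[2,:] = [+0.0000  -0.0105  -0.0063  +0.2401  +0.0883]
  T[3,:] = [+0.0000  -0.0351  -0.0045  -0.0263  +0.0930]
  T[4,:] = [+0.0000  +0.0395  +0.0078  +0.0516  -0.0226]
moduli |λ_i(T)| = 0.1810, 0.0627, 0.0627, 0.0122, 0.0000.
spectral radius ρ = 0.1810; 0.1810 < 1 ⇒ converges.

yes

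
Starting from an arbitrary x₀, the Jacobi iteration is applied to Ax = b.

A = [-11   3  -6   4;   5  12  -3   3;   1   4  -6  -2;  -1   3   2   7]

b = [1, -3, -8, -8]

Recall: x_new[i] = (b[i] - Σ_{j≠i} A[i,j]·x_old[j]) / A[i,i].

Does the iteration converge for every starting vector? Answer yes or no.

A = D + L + U where D = diag(-11, 12, -6, 7).
T_J = -D⁻¹(L+U): T[0,1] = -(3)/(-11) = +0.2727; T[0,0] = 0.
  T[0,:] = [+0.0000  +0.2727  -0.5455  +0.3636]
  T[1,:] = [-0.4167  +0.0000  +0.2500  -0.2500]
  T[2,:] = [+0.1667  +0.6667  +0.0000  -0.3333]
  T[3,:] = [+0.1429  -0.4286  -0.2857  +0.0000]
|roots of det(T-λI)|: 0.8371, 0.5698, 0.5698, 0.2933.
spectral radius ρ = 0.8371; 0.8371 < 1, so it converges for any x₀.

yes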